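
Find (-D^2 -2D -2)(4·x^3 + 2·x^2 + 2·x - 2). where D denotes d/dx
- 8 x^{3} - 28 x^{2} - 36 x - 4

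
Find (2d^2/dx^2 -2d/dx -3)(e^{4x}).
21 e^{4 x}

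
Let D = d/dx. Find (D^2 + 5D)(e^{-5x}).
0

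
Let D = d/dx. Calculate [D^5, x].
5D^{4}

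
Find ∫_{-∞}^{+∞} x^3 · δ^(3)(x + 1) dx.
-6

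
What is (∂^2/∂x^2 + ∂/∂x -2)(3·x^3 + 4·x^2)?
- 6 x^{3} + x^{2} + 26 x + 8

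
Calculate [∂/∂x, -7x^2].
- 14 x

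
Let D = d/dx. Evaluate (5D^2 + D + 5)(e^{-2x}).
23 e^{- 2 x}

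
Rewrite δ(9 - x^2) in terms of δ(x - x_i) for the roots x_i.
\frac{\delta(x - 3) + \delta(x + 3)}{6}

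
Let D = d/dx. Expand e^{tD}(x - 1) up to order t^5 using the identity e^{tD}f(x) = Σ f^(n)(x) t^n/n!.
t + x - 1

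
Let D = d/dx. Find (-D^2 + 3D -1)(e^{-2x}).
- 11 e^{- 2 x}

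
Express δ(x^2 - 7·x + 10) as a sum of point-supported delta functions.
\frac{\delta(x - 5) + \delta(x - 2)}{3}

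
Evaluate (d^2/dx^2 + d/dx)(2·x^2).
4 x + 4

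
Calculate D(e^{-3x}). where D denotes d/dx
- 3 e^{- 3 x}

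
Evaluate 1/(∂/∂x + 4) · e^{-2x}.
\frac{e^{- 2 x}}{2}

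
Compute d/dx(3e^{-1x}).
- 3 e^{- x}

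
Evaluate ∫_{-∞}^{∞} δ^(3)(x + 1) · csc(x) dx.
\left(6 \cot^{2}{\left(1 \right)} + 5\right) \cot{\left(1 \right)} \csc{\left(1 \right)}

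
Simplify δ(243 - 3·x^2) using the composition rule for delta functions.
\frac{\delta(x - 9) + \delta(x + 9)}{54}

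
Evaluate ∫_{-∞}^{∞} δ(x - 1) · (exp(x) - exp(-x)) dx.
2 \sinh{\left(1 \right)}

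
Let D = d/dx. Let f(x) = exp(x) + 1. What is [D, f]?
e^{x}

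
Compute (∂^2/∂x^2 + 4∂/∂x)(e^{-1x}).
- 3 e^{- x}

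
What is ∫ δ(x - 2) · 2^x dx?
4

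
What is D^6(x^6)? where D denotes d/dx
720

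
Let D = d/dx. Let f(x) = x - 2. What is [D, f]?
1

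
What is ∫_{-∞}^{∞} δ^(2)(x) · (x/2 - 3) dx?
0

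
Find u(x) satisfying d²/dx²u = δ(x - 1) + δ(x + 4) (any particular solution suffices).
\frac{|x - 1|}{2} + \frac{|x + 4|}{2}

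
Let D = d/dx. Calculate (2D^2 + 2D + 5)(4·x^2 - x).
20 x^{2} + 11 x + 14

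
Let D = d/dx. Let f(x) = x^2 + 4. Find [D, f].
2 x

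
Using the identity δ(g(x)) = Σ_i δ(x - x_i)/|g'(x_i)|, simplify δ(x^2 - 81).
\frac{\delta(x - 9) + \delta(x + 9)}{18}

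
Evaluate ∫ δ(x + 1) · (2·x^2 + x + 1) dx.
2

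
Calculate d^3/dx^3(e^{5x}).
125 e^{5 x}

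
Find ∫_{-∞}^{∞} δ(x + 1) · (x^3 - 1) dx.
-2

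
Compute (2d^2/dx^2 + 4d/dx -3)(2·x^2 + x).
- 6 x^{2} + 13 x + 12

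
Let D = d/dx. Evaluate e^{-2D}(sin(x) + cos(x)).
\sqrt{2} \cos{\left(- x + \frac{\pi}{4} + 2 \right)}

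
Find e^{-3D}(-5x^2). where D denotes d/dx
- 5 x^{2} + 30 x - 45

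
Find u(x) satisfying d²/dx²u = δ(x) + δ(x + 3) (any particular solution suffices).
\frac{|x|}{2} + \frac{|x + 3|}{2}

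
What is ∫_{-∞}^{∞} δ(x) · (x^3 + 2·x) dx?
0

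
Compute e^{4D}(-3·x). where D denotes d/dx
- 3 x - 12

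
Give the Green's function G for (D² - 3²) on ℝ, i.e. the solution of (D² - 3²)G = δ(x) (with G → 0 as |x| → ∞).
-\frac{e^{-3|x|}}{6}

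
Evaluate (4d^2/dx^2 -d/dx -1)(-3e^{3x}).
- 96 e^{3 x}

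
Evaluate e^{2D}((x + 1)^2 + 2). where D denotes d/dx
x^{2} + 6 x + 11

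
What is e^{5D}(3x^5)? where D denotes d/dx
3 x^{5} + 75 x^{4} + 750 x^{3} + 3750 x^{2} + 9375 x + 9375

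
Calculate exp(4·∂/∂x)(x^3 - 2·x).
x^{3} + 12 x^{2} + 46 x + 56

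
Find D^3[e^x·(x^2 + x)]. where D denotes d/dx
\left(x^{2} + 7 x + 9\right) e^{x}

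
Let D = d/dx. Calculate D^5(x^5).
120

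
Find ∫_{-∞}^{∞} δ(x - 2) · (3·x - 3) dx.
3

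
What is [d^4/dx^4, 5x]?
20\frac{d^{3}}{dx^{3}}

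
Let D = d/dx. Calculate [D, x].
1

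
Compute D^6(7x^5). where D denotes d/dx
0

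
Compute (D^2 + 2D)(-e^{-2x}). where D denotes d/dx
0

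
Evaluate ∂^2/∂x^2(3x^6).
90 x^{4}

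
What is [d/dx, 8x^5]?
40 x^{4}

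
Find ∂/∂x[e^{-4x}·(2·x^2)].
4 x \left(1 - 2 x\right) e^{- 4 x}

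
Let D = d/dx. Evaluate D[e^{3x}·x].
\left(3 x + 1\right) e^{3 x}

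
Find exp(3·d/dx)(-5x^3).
- 5 x^{3} - 45 x^{2} - 135 x - 135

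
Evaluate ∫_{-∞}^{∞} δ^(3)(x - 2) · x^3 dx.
-6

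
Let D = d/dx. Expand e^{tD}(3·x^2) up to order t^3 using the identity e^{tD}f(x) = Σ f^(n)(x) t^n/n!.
3 t^{2} + 6 t x + 3 x^{2}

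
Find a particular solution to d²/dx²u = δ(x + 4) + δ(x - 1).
\frac{|x + 4|}{2} + \frac{|x - 1|}{2}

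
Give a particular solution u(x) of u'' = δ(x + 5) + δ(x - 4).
\frac{|x + 5|}{2} + \frac{|x - 4|}{2}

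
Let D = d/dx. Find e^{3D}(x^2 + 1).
x^{2} + 6 x + 10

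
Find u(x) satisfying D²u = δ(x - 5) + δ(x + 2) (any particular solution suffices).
\frac{|x - 5|}{2} + \frac{|x + 2|}{2}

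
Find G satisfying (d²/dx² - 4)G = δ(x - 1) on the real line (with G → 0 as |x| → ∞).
-\frac{e^{-2|x - 1|}}{4}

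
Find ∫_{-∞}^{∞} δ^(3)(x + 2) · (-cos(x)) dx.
- \sin{\left(2 \right)}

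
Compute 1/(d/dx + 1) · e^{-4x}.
- \frac{e^{- 4 x}}{3}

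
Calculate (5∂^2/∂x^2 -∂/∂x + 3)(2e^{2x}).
42 e^{2 x}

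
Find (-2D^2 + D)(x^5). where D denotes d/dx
5 x^{3} \left(x - 8\right)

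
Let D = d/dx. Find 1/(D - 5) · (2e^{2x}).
- \frac{2 e^{2 x}}{3}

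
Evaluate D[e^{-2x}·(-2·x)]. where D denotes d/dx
2 \left(2 x - 1\right) e^{- 2 x}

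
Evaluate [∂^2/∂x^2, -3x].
-6\frac{d}{dx}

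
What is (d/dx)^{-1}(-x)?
- \frac{x^{2}}{2}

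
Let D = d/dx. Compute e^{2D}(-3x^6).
- 3 x^{6} - 36 x^{5} - 180 x^{4} - 480 x^{3} - 720 x^{2} - 576 x - 192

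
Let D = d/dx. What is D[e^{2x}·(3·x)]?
\left(6 x + 3\right) e^{2 x}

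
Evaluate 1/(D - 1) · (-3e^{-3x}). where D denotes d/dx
\frac{3 e^{- 3 x}}{4}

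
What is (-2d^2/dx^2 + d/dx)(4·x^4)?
16 x^{2} \left(x - 6\right)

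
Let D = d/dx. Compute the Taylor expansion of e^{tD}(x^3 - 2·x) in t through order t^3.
t^{3} + 3 t^{2} x + t \left(3 x^{2} - 2\right) + x^{3} - 2 x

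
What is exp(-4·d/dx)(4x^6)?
4 x^{6} - 96 x^{5} + 960 x^{4} - 5120 x^{3} + 15360 x^{2} - 24576 x + 16384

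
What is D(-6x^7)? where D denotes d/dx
- 42 x^{6}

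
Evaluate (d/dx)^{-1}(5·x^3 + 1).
\frac{5 x^{4}}{4} + x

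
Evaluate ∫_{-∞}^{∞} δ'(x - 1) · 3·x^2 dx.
-6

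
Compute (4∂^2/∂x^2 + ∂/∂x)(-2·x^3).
6 x \left(- x - 8\right)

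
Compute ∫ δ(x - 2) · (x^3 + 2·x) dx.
12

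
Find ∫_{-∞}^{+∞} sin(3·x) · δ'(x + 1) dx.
- 3 \cos{\left(3 \right)}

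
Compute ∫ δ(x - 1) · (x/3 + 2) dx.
\frac{7}{3}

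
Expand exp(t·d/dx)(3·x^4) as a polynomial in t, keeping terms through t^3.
3 x \left(4 t^{3} + 6 t^{2} x + 4 t x^{2} + x^{3}\right)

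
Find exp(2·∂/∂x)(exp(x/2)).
e^{\frac{x}{2} + 1}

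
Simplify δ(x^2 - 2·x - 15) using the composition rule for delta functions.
\frac{\delta(x + 3) + \delta(x - 5)}{8}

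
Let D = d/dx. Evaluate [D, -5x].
-5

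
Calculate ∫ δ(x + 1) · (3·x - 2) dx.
-5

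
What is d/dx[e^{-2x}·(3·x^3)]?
x^{2} \left(9 - 6 x\right) e^{- 2 x}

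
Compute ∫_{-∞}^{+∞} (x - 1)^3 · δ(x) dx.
-1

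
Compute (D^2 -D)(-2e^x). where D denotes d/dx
0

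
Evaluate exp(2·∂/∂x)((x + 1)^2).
x^{2} + 6 x + 9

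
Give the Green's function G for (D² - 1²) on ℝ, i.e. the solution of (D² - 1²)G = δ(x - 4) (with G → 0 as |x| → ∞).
-\frac{e^{-|x - 4|}}{2}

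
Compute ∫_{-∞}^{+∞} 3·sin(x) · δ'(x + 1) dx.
- 3 \cos{\left(1 \right)}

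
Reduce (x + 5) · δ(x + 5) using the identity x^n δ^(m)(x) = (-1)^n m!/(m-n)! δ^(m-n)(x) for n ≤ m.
0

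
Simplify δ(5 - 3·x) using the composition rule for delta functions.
\frac{\delta(x - 5/3)}{3}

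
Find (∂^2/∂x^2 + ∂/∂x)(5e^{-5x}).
100 e^{- 5 x}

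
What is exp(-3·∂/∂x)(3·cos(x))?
3 \cos{\left(x - 3 \right)}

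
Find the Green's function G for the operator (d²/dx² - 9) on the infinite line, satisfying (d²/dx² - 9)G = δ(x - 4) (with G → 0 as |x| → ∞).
-\frac{e^{-3|x - 4|}}{6}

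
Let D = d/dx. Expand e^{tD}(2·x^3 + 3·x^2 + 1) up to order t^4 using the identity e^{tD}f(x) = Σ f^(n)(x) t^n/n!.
2 t^{3} + t^{2} \left(6 x + 3\right) + 6 t x \left(x + 1\right) + 2 x^{3} + 3 x^{2} + 1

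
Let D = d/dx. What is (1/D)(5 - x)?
- \frac{x^{2}}{2} + 5 x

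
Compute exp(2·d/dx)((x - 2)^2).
x^{2}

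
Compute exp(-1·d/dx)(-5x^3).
- 5 x^{3} + 15 x^{2} - 15 x + 5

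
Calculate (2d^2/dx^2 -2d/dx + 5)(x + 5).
5 x + 23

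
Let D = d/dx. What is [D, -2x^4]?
- 8 x^{3}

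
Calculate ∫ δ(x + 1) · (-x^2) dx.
-1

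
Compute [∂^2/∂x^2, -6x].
-12\frac{d}{dx}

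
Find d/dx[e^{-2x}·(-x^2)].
2 x \left(x - 1\right) e^{- 2 x}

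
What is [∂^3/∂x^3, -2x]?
-6\frac{d^{2}}{dx^{2}}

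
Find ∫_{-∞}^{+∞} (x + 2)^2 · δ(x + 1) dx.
1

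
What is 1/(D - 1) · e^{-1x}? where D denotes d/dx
- \frac{e^{- x}}{2}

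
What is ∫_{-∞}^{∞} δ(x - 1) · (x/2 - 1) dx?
- \frac{1}{2}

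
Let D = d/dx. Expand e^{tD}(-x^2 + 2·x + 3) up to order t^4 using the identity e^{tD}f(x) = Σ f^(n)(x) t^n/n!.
- t^{2} - 2 t \left(x - 1\right) - x^{2} + 2 x + 3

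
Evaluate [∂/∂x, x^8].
8 x^{7}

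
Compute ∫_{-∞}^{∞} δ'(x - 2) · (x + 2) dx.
-1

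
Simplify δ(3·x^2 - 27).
\frac{\delta(x - 3) + \delta(x + 3)}{18}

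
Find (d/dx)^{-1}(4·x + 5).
2 x^{2} + 5 x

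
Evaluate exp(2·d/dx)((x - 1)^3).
x^{3} + 3 x^{2} + 3 x + 1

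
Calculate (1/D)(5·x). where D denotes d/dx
\frac{5 x^{2}}{2}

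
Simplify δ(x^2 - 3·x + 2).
\frac{\delta(x - 2) + \delta(x - 1)}{1}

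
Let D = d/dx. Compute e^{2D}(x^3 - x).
x^{3} + 6 x^{2} + 11 x + 6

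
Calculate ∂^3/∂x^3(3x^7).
630 x^{4}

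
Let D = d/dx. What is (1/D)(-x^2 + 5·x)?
- \frac{x^{3}}{3} + \frac{5 x^{2}}{2}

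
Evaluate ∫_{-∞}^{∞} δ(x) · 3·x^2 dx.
0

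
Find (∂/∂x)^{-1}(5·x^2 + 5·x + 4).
\frac{5 x^{3}}{3} + \frac{5 x^{2}}{2} + 4 x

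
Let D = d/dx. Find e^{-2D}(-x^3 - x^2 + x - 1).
- x^{3} + 5 x^{2} - 7 x + 1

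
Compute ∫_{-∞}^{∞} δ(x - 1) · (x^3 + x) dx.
2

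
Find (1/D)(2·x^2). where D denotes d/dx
\frac{2 x^{3}}{3}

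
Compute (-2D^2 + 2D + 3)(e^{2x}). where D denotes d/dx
- e^{2 x}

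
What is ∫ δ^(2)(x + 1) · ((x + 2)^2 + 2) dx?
2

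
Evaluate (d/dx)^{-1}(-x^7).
- \frac{x^{8}}{8}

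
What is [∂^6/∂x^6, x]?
6\frac{d^{5}}{dx^{5}}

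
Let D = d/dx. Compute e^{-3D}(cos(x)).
\cos{\left(x - 3 \right)}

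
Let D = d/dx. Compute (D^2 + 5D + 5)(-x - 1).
- 5 x - 10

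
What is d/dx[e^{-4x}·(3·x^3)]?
x^{2} \left(9 - 12 x\right) e^{- 4 x}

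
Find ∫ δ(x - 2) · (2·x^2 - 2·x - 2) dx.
2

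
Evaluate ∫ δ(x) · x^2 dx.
0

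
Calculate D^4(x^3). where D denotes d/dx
0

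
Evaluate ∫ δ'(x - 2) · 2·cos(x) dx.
2 \sin{\left(2 \right)}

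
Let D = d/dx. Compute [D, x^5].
5 x^{4}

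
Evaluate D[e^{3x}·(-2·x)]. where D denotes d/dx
\left(- 6 x - 2\right) e^{3 x}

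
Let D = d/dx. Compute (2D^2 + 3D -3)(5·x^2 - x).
- 15 x^{2} + 33 x + 17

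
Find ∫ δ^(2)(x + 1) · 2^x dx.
\frac{\log{\left(2 \right)}^{2}}{2}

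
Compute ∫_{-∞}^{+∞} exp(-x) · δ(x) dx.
1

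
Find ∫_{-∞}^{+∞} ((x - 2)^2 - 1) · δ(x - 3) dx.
0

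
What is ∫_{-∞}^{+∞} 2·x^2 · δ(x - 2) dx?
8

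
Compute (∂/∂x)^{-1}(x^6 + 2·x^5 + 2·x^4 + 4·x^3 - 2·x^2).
\frac{x^{7}}{7} + \frac{x^{6}}{3} + \frac{2 x^{5}}{5} + x^{4} - \frac{2 x^{3}}{3}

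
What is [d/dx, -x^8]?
- 8 x^{7}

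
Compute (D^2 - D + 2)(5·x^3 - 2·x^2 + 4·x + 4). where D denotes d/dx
x \left(10 x^{2} - 19 x + 42\right)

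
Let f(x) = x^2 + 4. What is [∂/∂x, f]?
2 x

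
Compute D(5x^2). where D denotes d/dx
10 x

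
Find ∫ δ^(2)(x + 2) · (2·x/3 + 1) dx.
0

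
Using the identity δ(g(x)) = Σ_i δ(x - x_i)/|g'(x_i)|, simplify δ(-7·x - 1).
\frac{\delta(x + 1/7)}{7}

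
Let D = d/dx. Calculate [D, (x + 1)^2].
2 x + 2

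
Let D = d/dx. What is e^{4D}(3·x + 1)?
3 x + 13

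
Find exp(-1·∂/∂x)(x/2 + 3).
\frac{x}{2} + \frac{5}{2}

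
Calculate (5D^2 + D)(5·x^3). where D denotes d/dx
15 x \left(x + 10\right)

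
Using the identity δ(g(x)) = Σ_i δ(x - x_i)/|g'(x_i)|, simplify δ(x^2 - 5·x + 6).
\frac{\delta(x - 2) + \delta(x - 3)}{1}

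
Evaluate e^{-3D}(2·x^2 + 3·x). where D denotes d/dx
2 x^{2} - 9 x + 9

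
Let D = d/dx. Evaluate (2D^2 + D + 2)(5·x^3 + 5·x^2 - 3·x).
10 x^{3} + 25 x^{2} + 64 x + 17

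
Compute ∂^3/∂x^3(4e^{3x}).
108 e^{3 x}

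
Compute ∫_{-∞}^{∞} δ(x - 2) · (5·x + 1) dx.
11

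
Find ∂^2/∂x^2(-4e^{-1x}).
- 4 e^{- x}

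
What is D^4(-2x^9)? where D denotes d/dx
- 6048 x^{5}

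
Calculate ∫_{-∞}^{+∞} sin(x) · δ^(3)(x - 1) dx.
\cos{\left(1 \right)}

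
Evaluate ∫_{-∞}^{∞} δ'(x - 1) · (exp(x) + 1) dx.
- e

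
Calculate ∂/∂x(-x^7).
- 7 x^{6}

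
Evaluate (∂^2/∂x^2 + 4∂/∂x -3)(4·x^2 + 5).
- 12 x^{2} + 32 x - 7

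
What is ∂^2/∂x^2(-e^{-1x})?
- e^{- x}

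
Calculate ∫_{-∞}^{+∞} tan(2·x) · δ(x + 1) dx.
- \tan{\left(2 \right)}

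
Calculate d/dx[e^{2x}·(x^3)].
x^{2} \left(2 x + 3\right) e^{2 x}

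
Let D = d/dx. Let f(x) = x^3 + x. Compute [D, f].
3 x^{2} + 1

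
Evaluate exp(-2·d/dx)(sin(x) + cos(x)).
\sqrt{2} \cos{\left(- x + \frac{\pi}{4} + 2 \right)}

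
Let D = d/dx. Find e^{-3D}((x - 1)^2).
x^{2} - 8 x + 16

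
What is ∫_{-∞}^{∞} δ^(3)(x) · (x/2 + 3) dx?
0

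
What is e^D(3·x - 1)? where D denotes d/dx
3 x + 2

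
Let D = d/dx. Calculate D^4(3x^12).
35640 x^{8}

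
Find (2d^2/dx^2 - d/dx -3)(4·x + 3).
- 12 x - 13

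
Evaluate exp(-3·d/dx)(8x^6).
8 x^{6} - 144 x^{5} + 1080 x^{4} - 4320 x^{3} + 9720 x^{2} - 11664 x + 5832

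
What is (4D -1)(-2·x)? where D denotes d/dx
2 x - 8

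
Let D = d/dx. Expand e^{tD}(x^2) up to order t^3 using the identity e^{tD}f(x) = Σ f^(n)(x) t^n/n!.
t^{2} + 2 t x + x^{2}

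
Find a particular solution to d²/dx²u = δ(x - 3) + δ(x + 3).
\frac{|x - 3|}{2} + \frac{|x + 3|}{2}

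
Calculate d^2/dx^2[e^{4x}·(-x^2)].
\left(- 16 x^{2} - 16 x - 2\right) e^{4 x}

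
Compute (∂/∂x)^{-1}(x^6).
\frac{x^{7}}{7}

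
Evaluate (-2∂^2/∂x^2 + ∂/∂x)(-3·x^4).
12 x^{2} \left(6 - x\right)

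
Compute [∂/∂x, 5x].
5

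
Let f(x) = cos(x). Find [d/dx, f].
- \sin{\left(x \right)}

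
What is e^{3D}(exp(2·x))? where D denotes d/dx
e^{2 x + 6}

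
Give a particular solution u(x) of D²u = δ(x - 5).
\frac{|x - 5|}{2}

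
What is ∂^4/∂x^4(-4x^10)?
- 20160 x^{6}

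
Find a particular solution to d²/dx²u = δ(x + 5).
\frac{|x + 5|}{2}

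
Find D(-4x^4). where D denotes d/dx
- 16 x^{3}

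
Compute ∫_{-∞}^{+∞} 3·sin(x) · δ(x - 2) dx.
3 \sin{\left(2 \right)}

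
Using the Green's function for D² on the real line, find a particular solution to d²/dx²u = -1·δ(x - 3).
-\frac{|x - 3|}{2}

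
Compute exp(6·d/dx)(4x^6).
4 x^{6} + 144 x^{5} + 2160 x^{4} + 17280 x^{3} + 77760 x^{2} + 186624 x + 186624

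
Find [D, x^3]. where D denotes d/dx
3 x^{2}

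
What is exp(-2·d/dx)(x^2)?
x^{2} - 4 x + 4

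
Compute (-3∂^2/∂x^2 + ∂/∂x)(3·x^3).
9 x \left(x - 6\right)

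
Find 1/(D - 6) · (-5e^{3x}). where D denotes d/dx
\frac{5 e^{3 x}}{3}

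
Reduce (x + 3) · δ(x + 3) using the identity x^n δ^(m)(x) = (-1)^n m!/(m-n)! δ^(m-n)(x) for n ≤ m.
0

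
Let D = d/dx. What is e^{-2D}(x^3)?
x^{3} - 6 x^{2} + 12 x - 8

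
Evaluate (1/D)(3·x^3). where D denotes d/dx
\frac{3 x^{4}}{4}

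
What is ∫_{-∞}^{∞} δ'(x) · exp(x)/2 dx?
- \frac{1}{2}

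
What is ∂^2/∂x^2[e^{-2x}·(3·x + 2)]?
4 \left(3 x - 1\right) e^{- 2 x}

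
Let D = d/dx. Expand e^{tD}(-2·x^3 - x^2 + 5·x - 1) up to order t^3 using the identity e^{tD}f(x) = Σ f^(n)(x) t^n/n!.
- 2 t^{3} - t^{2} \left(6 x + 1\right) - t \left(6 x^{2} + 2 x - 5\right) - 2 x^{3} - x^{2} + 5 x - 1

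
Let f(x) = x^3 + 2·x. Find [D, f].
3 x^{2} + 2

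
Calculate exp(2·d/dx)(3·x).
3 x + 6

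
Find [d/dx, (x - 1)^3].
3 \left(x - 1\right)^{2}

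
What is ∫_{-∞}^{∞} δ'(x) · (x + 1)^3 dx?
-3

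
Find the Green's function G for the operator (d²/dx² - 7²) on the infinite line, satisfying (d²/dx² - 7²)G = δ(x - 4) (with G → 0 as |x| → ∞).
-\frac{e^{-7|x - 4|}}{14}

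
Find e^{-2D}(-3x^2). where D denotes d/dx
- 3 x^{2} + 12 x - 12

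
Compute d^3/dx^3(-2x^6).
- 240 x^{3}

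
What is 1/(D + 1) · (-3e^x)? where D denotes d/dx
- \frac{3 e^{x}}{2}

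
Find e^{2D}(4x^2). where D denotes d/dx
4 x^{2} + 16 x + 16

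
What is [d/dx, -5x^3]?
- 15 x^{2}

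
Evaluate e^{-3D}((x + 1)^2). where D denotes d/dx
x^{2} - 4 x + 4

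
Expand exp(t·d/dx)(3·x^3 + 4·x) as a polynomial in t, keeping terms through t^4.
3 t^{3} + 9 t^{2} x + t \left(9 x^{2} + 4\right) + 3 x^{3} + 4 x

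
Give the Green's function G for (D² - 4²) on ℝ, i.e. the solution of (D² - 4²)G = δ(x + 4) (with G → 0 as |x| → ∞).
-\frac{e^{-4|x + 4|}}{8}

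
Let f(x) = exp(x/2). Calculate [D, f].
\frac{e^{\frac{x}{2}}}{2}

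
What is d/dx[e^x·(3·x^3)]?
3 x^{2} \left(x + 3\right) e^{x}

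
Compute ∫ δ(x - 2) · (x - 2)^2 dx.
0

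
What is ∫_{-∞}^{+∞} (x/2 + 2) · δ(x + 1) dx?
\frac{3}{2}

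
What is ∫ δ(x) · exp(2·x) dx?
1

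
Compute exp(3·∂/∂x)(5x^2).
5 x^{2} + 30 x + 45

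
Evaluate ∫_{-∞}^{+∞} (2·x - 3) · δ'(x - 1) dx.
-2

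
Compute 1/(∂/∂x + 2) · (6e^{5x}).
\frac{6 e^{5 x}}{7}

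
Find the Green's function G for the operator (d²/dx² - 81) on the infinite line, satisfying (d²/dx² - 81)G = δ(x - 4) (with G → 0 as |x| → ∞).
-\frac{e^{-9|x - 4|}}{18}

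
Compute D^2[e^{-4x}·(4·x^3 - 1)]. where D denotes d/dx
8 \left(8 x^{3} - 12 x^{2} + 3 x - 2\right) e^{- 4 x}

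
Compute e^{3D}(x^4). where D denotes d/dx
x^{4} + 12 x^{3} + 54 x^{2} + 108 x + 81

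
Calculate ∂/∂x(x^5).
5 x^{4}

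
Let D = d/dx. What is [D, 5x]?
5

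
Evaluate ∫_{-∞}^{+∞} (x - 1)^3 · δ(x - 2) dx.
1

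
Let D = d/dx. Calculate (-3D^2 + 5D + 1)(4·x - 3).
4 x + 17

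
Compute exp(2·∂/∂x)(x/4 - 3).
\frac{x}{4} - \frac{5}{2}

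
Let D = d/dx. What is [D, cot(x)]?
- \frac{1}{\sin^{2}{\left(x \right)}}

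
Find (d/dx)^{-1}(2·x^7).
\frac{x^{8}}{4}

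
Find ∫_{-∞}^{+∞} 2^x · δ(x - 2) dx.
4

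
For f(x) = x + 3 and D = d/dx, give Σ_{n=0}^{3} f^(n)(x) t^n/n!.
t + x + 3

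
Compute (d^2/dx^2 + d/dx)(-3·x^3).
9 x \left(- x - 2\right)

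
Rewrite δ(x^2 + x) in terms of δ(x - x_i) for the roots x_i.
\frac{\delta(x + 1) + \delta(x)}{1}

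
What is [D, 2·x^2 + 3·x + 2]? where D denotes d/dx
4 x + 3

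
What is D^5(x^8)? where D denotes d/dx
6720 x^{3}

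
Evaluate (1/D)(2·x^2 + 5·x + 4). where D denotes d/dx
\frac{2 x^{3}}{3} + \frac{5 x^{2}}{2} + 4 x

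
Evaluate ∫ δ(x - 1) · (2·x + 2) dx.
4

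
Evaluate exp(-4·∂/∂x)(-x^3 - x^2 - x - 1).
- x^{3} + 11 x^{2} - 41 x + 51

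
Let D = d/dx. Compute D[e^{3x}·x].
\left(3 x + 1\right) e^{3 x}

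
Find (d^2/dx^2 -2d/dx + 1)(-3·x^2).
- 3 x^{2} + 12 x - 6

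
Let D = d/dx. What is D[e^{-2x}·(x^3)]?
x^{2} \left(3 - 2 x\right) e^{- 2 x}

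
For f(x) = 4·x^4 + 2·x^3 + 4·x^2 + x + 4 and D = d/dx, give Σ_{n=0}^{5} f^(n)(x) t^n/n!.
4 t^{4} + t^{3} \left(16 x + 2\right) + t^{2} \left(24 x^{2} + 6 x + 4\right) + t \left(16 x^{3} + 6 x^{2} + 8 x + 1\right) + 4 x^{4} + 2 x^{3} + 4 x^{2} + x + 4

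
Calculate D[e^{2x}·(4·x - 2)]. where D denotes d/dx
8 x e^{2 x}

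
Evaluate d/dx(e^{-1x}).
- e^{- x}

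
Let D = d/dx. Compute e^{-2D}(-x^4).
- x^{4} + 8 x^{3} - 24 x^{2} + 32 x - 16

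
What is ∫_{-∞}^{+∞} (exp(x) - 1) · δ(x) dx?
0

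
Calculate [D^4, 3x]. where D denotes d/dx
12D^{3}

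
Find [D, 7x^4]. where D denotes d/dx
28 x^{3}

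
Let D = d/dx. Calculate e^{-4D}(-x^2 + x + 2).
- x^{2} + 9 x - 18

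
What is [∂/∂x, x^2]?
2 x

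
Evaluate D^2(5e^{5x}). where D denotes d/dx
125 e^{5 x}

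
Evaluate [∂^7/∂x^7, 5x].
35\frac{d^{6}}{dx^{6}}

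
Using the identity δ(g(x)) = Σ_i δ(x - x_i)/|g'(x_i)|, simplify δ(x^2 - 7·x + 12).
\frac{\delta(x - 3) + \delta(x - 4)}{1}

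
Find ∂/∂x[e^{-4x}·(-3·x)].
3 \left(4 x - 1\right) e^{- 4 x}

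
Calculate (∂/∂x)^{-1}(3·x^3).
\frac{3 x^{4}}{4}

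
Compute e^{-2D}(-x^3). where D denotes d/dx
- x^{3} + 6 x^{2} - 12 x + 8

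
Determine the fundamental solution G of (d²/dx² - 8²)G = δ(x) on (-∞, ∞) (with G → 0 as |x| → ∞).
-\frac{e^{-8|x|}}{16}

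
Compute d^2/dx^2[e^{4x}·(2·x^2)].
\left(32 x^{2} + 32 x + 4\right) e^{4 x}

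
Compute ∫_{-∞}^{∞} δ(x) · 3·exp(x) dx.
3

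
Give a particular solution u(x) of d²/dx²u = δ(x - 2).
\frac{|x - 2|}{2}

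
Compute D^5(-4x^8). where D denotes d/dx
- 26880 x^{3}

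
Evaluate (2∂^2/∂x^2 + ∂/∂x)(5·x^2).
10 x + 20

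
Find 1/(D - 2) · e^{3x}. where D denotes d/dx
e^{3 x}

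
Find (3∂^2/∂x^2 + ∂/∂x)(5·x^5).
25 x^{3} \left(x + 12\right)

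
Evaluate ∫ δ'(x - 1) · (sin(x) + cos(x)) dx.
- \cos{\left(1 \right)} + \sin{\left(1 \right)}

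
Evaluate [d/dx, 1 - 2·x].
-2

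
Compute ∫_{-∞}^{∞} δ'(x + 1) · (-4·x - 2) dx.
4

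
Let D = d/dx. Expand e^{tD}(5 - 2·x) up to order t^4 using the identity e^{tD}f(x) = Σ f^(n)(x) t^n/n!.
- 2 t - 2 x + 5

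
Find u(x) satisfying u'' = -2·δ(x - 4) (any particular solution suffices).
-|x - 4|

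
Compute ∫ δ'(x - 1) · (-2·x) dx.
2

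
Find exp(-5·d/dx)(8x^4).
8 x^{4} - 160 x^{3} + 1200 x^{2} - 4000 x + 5000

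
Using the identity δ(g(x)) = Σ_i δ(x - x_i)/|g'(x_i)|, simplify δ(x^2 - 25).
\frac{\delta(x + 5) + \delta(x - 5)}{10}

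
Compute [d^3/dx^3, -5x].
-15\frac{d^{2}}{dx^{2}}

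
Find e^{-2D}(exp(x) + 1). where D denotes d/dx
e^{x - 2} + 1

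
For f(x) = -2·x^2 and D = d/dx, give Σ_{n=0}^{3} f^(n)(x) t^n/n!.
- 2 t^{2} - 4 t x - 2 x^{2}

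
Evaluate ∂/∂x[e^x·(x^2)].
x \left(x + 2\right) e^{x}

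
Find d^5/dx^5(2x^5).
240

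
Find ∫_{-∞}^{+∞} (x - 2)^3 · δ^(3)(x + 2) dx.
-6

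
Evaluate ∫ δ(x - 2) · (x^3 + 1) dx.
9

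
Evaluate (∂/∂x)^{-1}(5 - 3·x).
- \frac{3 x^{2}}{2} + 5 x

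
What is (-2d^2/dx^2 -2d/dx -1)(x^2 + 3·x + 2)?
- x^{2} - 7 x - 12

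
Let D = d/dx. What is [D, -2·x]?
-2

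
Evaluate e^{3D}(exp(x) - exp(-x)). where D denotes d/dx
2 \sinh{\left(x + 3 \right)}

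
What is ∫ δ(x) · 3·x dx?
0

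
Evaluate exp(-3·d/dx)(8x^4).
8 x^{4} - 96 x^{3} + 432 x^{2} - 864 x + 648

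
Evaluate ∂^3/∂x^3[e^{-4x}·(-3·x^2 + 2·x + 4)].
8 \left(24 x^{2} - 52 x - 11\right) e^{- 4 x}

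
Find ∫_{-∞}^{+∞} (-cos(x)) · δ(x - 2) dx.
- \cos{\left(2 \right)}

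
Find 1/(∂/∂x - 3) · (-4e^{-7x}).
\frac{2 e^{- 7 x}}{5}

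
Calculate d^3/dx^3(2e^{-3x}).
- 54 e^{- 3 x}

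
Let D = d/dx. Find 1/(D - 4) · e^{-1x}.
- \frac{e^{- x}}{5}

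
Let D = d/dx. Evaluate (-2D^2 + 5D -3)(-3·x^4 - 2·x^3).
3 x \left(3 x^{3} - 18 x^{2} + 14 x + 8\right)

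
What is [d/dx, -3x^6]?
- 18 x^{5}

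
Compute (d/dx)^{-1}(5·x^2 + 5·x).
\frac{5 x^{3}}{3} + \frac{5 x^{2}}{2}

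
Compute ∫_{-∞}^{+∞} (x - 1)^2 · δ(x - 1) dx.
0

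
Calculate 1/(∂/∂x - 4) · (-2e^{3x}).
2 e^{3 x}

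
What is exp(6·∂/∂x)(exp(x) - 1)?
e^{x + 6} - 1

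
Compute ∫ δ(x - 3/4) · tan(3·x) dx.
\tan{\left(\frac{9}{4} \right)}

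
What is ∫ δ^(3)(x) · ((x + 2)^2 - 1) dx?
0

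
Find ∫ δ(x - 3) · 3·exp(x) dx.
3 e^{3}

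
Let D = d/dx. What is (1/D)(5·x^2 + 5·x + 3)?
\frac{5 x^{3}}{3} + \frac{5 x^{2}}{2} + 3 x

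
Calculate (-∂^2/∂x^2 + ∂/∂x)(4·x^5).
20 x^{3} \left(x - 4\right)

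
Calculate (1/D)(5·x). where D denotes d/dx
\frac{5 x^{2}}{2}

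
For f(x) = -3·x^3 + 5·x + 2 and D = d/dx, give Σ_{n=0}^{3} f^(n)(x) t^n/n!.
- 3 t^{3} - 9 t^{2} x - t \left(9 x^{2} - 5\right) - 3 x^{3} + 5 x + 2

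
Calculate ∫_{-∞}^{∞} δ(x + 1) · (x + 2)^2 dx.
1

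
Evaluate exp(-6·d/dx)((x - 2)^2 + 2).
x^{2} - 16 x + 66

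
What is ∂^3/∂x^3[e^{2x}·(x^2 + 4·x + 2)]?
\left(8 x^{2} + 56 x + 76\right) e^{2 x}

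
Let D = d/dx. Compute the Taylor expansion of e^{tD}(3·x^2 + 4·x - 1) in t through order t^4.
3 t^{2} + 2 t \left(3 x + 2\right) + 3 x^{2} + 4 x - 1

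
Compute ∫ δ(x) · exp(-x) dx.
1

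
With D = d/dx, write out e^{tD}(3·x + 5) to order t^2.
3 t + 3 x + 5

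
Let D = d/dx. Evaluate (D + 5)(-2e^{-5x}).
0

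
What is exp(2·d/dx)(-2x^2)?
- 2 x^{2} - 8 x - 8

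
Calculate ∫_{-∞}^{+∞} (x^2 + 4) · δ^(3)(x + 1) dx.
0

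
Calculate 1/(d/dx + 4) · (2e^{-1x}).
\frac{2 e^{- x}}{3}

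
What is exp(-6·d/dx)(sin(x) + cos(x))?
\sqrt{2} \cos{\left(- x + \frac{\pi}{4} + 6 \right)}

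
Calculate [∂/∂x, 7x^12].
84 x^{11}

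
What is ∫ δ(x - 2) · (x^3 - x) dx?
6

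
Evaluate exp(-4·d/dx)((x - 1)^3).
x^{3} - 15 x^{2} + 75 x - 125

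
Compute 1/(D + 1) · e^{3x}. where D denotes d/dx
\frac{e^{3 x}}{4}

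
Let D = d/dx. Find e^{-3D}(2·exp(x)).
2 e^{x - 3}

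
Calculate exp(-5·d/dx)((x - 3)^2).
x^{2} - 16 x + 64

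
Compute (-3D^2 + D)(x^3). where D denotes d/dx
3 x \left(x - 6\right)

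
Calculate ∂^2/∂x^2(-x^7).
- 42 x^{5}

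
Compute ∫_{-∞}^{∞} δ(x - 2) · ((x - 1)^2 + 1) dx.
2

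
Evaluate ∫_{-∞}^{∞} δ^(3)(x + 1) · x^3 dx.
-6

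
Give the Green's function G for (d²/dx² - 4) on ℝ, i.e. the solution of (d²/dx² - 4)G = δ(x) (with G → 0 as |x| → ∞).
-\frac{e^{-2|x|}}{4}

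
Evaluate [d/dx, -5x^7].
- 35 x^{6}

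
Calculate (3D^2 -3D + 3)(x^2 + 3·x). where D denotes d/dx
3 x^{2} + 3 x - 3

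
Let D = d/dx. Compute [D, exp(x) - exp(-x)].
2 \cosh{\left(x \right)}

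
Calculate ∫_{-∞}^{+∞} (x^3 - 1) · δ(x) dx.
-1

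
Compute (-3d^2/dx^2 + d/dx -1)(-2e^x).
6 e^{x}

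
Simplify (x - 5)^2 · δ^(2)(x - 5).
2\delta(x - 5)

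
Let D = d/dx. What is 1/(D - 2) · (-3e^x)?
3 e^{x}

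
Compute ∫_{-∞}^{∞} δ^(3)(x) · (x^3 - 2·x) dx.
-6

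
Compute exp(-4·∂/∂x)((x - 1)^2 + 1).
x^{2} - 10 x + 26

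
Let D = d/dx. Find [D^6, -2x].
-12D^{5}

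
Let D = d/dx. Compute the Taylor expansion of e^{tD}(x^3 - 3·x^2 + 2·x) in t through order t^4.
t^{3} + 3 t^{2} \left(x - 1\right) + t \left(3 x^{2} - 6 x + 2\right) + x^{3} - 3 x^{2} + 2 x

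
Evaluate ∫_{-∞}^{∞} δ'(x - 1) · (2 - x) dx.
1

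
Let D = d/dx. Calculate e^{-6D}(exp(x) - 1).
e^{x - 6} - 1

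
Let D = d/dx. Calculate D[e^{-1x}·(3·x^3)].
3 x^{2} \left(3 - x\right) e^{- x}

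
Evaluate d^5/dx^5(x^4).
0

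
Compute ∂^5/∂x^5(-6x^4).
0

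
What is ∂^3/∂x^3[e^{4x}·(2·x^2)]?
\left(128 x^{2} + 192 x + 48\right) e^{4 x}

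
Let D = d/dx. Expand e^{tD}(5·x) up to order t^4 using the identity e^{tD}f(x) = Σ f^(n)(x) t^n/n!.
5 t + 5 x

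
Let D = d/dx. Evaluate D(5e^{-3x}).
- 15 e^{- 3 x}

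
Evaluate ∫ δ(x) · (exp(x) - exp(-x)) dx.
0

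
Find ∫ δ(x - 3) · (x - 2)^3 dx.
1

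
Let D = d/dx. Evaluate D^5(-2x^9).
- 30240 x^{4}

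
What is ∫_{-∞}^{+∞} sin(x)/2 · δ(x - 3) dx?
\frac{\sin{\left(3 \right)}}{2}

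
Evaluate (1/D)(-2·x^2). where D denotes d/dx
- \frac{2 x^{3}}{3}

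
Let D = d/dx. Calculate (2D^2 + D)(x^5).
5 x^{3} \left(x + 8\right)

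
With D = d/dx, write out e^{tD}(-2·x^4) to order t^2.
2 x^{2} \left(- 6 t^{2} - 4 t x - x^{2}\right)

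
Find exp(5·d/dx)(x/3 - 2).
\frac{x}{3} - \frac{1}{3}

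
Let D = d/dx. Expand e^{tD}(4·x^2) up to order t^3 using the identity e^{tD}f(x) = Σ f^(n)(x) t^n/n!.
4 t^{2} + 8 t x + 4 x^{2}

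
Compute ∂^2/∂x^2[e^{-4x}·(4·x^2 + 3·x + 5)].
16 \left(4 x^{2} - x + 4\right) e^{- 4 x}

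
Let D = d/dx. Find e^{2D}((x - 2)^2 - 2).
x^{2} - 2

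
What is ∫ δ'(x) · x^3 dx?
0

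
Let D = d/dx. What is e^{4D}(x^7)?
x^{7} + 28 x^{6} + 336 x^{5} + 2240 x^{4} + 8960 x^{3} + 21504 x^{2} + 28672 x + 16384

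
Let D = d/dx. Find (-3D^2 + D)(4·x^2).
8 x - 24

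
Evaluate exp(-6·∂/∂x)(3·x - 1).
3 x - 19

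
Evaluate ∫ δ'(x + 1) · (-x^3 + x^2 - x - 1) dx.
6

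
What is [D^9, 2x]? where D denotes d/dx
18D^{8}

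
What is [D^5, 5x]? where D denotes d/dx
25D^{4}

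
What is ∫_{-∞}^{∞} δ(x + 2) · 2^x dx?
\frac{1}{4}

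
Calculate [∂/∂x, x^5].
5 x^{4}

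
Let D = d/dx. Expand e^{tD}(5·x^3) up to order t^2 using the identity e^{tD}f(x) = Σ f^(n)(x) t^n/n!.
5 x \left(3 t^{2} + 3 t x + x^{2}\right)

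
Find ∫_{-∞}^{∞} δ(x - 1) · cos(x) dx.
\cos{\left(1 \right)}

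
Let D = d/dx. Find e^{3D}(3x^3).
3 x^{3} + 27 x^{2} + 81 x + 81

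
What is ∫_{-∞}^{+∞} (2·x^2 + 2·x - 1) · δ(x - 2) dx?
11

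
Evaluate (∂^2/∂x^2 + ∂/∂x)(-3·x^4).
12 x^{2} \left(- x - 3\right)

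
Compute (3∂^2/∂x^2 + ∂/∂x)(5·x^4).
20 x^{2} \left(x + 9\right)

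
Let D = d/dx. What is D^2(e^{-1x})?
e^{- x}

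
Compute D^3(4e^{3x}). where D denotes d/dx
108 e^{3 x}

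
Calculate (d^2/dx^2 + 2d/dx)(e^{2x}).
8 e^{2 x}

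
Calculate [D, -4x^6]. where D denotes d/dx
- 24 x^{5}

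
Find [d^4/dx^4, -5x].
-20\frac{d^{3}}{dx^{3}}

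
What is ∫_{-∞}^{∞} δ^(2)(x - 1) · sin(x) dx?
- \sin{\left(1 \right)}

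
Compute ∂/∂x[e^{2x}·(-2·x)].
\left(- 4 x - 2\right) e^{2 x}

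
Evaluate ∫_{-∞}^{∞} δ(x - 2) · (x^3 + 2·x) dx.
12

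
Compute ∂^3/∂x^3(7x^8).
2352 x^{5}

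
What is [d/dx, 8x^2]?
16 x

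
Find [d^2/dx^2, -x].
-2\frac{d}{dx}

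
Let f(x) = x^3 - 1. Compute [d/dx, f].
3 x^{2}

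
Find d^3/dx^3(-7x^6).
- 840 x^{3}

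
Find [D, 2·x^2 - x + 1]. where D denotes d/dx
4 x - 1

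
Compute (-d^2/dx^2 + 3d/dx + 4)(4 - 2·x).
10 - 8 x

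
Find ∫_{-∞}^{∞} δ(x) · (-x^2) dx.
0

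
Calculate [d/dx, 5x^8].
40 x^{7}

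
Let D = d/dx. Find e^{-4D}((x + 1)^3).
x^{3} - 9 x^{2} + 27 x - 27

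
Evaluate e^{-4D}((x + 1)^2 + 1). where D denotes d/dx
x^{2} - 6 x + 10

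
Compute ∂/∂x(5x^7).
35 x^{6}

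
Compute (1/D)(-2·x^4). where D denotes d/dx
- \frac{2 x^{5}}{5}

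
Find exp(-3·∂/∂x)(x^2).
x^{2} - 6 x + 9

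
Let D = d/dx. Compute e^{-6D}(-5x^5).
- 5 x^{5} + 150 x^{4} - 1800 x^{3} + 10800 x^{2} - 32400 x + 38880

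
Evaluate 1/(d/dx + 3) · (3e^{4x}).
\frac{3 e^{4 x}}{7}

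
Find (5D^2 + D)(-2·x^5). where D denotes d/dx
10 x^{3} \left(- x - 20\right)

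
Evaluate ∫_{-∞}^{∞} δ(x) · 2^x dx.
1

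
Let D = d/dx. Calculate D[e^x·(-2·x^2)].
2 x \left(- x - 2\right) e^{x}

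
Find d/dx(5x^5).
25 x^{4}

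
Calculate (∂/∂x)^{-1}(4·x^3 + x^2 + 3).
x^{4} + \frac{x^{3}}{3} + 3 x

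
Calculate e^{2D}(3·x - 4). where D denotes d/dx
3 x + 2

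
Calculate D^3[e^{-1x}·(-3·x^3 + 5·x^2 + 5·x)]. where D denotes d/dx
\left(3 x^{3} - 32 x^{2} + 79 x - 33\right) e^{- x}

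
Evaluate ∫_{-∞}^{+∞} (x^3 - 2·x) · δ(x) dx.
0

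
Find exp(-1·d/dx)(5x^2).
5 x^{2} - 10 x + 5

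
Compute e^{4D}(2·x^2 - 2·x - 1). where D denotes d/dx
2 x^{2} + 14 x + 23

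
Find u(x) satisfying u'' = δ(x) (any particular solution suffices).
\frac{|x|}{2}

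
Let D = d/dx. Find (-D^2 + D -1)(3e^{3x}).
- 21 e^{3 x}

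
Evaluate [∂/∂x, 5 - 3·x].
-3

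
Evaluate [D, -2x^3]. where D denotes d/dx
- 6 x^{2}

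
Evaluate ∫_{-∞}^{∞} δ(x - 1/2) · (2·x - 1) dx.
0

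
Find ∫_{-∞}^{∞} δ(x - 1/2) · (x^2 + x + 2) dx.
\frac{11}{4}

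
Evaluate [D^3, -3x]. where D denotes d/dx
-9D^{2}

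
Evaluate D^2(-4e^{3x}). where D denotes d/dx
- 36 e^{3 x}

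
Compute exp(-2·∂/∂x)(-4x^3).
- 4 x^{3} + 24 x^{2} - 48 x + 32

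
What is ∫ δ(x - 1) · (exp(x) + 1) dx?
1 + e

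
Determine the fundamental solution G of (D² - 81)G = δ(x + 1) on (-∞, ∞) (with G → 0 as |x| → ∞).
-\frac{e^{-9|x + 1|}}{18}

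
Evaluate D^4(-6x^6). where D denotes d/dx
- 2160 x^{2}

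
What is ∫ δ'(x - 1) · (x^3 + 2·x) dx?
-5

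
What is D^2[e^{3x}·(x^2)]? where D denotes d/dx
\left(9 x^{2} + 12 x + 2\right) e^{3 x}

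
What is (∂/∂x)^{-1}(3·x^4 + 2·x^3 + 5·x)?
\frac{3 x^{5}}{5} + \frac{x^{4}}{2} + \frac{5 x^{2}}{2}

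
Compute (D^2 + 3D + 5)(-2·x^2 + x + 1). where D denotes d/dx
- 10 x^{2} - 7 x + 4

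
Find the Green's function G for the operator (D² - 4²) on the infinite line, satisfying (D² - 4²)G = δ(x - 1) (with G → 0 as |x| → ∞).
-\frac{e^{-4|x - 1|}}{8}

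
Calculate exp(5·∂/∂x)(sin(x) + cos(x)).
\sqrt{2} \sin{\left(x + \frac{\pi}{4} + 5 \right)}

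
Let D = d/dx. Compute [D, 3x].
3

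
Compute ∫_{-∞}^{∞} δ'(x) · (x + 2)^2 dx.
-4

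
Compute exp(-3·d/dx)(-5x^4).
- 5 x^{4} + 60 x^{3} - 270 x^{2} + 540 x - 405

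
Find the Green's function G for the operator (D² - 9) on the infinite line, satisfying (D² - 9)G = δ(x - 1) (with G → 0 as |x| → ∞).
-\frac{e^{-3|x - 1|}}{6}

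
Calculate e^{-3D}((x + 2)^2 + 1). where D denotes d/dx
x^{2} - 2 x + 2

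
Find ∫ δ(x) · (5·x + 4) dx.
4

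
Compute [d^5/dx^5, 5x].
25\frac{d^{4}}{dx^{4}}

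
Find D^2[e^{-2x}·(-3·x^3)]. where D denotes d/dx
6 x \left(- 2 x^{2} + 6 x - 3\right) e^{- 2 x}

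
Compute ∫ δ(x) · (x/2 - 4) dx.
-4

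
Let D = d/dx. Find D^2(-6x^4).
- 72 x^{2}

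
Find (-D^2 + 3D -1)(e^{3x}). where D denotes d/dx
- e^{3 x}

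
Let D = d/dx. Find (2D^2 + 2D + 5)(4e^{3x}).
116 e^{3 x}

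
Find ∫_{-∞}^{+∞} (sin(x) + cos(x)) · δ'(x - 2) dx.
- \cos{\left(2 \right)} + \sin{\left(2 \right)}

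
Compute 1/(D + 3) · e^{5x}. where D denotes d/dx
\frac{e^{5 x}}{8}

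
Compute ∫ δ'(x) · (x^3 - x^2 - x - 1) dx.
1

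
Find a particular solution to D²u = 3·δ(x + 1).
\frac{3|x + 1|}{2}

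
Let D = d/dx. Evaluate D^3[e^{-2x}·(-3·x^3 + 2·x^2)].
2 \left(12 x^{3} - 62 x^{2} + 78 x - 21\right) e^{- 2 x}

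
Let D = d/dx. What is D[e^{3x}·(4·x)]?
\left(12 x + 4\right) e^{3 x}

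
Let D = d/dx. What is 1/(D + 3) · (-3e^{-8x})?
\frac{3 e^{- 8 x}}{5}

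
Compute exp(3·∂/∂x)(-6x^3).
- 6 x^{3} - 54 x^{2} - 162 x - 162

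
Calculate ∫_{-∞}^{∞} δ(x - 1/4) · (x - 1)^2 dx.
\frac{9}{16}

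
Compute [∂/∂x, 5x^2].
10 x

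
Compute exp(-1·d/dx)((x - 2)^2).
x^{2} - 6 x + 9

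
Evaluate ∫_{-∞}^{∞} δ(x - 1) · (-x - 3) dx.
-4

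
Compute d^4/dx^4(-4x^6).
- 1440 x^{2}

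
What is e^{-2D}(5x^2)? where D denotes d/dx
5 x^{2} - 20 x + 20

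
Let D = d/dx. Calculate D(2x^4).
8 x^{3}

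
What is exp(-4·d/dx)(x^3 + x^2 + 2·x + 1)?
x^{3} - 11 x^{2} + 42 x - 55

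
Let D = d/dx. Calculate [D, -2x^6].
- 12 x^{5}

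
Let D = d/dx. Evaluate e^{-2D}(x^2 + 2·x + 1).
x^{2} - 2 x + 1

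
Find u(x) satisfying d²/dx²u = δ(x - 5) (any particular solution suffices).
\frac{|x - 5|}{2}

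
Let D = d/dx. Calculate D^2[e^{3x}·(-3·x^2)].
\left(- 27 x^{2} - 36 x - 6\right) e^{3 x}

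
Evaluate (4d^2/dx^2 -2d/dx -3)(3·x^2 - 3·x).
- 9 x^{2} - 3 x + 30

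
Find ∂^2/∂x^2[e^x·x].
\left(x + 2\right) e^{x}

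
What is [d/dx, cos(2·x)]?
- 2 \sin{\left(2 x \right)}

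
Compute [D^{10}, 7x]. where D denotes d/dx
70D^{9}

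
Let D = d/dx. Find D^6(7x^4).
0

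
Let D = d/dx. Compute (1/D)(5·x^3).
\frac{5 x^{4}}{4}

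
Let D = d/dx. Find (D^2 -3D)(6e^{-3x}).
108 e^{- 3 x}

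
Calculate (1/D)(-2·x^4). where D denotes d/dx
- \frac{2 x^{5}}{5}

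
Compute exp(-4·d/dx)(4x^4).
4 x^{4} - 64 x^{3} + 384 x^{2} - 1024 x + 1024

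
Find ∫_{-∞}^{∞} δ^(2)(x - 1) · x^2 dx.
2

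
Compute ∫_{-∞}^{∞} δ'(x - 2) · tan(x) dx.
- \frac{1}{\cos^{2}{\left(2 \right)}}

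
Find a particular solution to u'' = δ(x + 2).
\frac{|x + 2|}{2}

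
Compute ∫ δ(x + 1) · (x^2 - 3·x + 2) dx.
6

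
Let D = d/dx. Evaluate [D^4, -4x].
-16D^{3}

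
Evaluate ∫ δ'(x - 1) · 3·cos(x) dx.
3 \sin{\left(1 \right)}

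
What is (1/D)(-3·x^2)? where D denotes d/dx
- x^{3}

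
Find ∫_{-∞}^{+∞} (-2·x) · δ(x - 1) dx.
-2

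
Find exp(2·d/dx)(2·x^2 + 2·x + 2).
2 x^{2} + 10 x + 14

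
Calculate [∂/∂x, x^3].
3 x^{2}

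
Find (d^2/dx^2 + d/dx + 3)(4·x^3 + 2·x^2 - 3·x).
12 x^{3} + 18 x^{2} + 19 x + 1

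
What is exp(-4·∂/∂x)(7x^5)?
7 x^{5} - 140 x^{4} + 1120 x^{3} - 4480 x^{2} + 8960 x - 7168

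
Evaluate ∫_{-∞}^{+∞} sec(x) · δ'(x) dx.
0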